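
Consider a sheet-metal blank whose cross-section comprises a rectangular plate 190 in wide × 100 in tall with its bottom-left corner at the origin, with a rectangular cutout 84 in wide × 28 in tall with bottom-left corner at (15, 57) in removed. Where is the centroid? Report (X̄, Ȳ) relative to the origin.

X̄ = 100.37 in, Ȳ = 47.03 in

Part | A | x̄ᵢ | ȳᵢ | A·x̄ᵢ | A·ȳᵢ
plate | 19000.00 | 95.00 | 50.00 | 1805000.00 | 950000.00
hole | -2352.00 | 57.00 | 71.00 | -134064.00 | -166992.00
Σ | 16648.00 |  |  | 1670936.00 | 783008.00
X̄ = 1670936.00 / 16648.00 = 100.37 in
Ȳ = 783008.00 / 16648.00 = 47.03 in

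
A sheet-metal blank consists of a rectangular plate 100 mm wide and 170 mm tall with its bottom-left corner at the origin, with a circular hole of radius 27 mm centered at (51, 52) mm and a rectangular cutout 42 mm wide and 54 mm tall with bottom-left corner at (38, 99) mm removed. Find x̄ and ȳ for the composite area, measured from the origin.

x̄ = 48.18 mm, ȳ = 83.60 mm

plate: A = 100 × 170 = 17000.00, centroid at (50.00, 85.00).
hole 1: A = −π·27² = -2290.22, centroid at (51.00, 52.00).
hole 2: A = −(42 × 54) = -2268.00, centroid at (59.00, 126.00).
ΣA = 12441.78 mm², ΣAx̄ = 599386.73 mm³, ΣAȳ = 1040140.51 mm³.
x̄ = 599386.73/12441.78 = 48.18 mm; ȳ = 1040140.51/12441.78 = 83.60 mm.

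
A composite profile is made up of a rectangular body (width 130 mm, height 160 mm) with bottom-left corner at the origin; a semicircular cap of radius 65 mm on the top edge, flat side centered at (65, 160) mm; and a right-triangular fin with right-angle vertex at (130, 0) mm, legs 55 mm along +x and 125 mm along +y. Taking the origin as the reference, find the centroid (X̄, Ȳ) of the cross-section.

X̄ = 74.28 mm, Ȳ = 98.86 mm

rectangular body: A = 130 × 160 = 20800.00, centroid at (65.00, 80.00).
semicircular top: A = ½π·65² = 6636.61, centroid at (65.00, 187.59).
triangular fin: A = ½·55·125 = 3437.50, centroid at (148.33, 41.67).
ΣA = 30874.11 mm²
ΣAX̄ = (20800.00)(65.00) + (6636.61)(65.00) + (3437.50)(148.33) = 2293275.77 mm³
ΣAȲ = (20800.00)(80.00) + (6636.61)(187.59) + (3437.50)(41.67) = 3052170.82 mm³
X̄ = 2293275.77 / 30874.11 = 74.28 mm
Ȳ = 3052170.82 / 30874.11 = 98.86 mm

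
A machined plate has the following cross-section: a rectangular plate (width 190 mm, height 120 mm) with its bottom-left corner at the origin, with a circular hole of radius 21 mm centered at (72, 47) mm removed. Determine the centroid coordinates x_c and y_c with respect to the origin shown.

plate: A = 190 × 120 = 22800.00, centroid at (95.00, 60.00).
hole: A = −π·21² = -1385.44, centroid at (72.00, 47.00).
ΣA = 21414.56 mm²
ΣAx_c = (22800.00)(95.00) + (-1385.44)(72.00) = 2066248.15 mm³
ΣAy_c = (22800.00)(60.00) + (-1385.44)(47.00) = 1302884.21 mm³
x_c = 2066248.15 / 21414.56 = 96.49 mm
y_c = 1302884.21 / 21414.56 = 60.84 mm

x_c = 96.49 mm, y_c = 60.84 mm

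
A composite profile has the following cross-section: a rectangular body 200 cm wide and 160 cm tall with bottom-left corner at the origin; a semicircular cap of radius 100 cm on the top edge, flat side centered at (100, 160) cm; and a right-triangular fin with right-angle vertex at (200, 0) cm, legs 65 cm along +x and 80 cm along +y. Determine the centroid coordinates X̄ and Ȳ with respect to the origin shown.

rectangular body: A = 200 × 160 = 32000.00, centroid at (100.00, 80.00).
semicircular top: A = ½π·100² = 15707.96, centroid at (100.00, 202.44).
triangular fin: A = ½·65·80 = 2600.00, centroid at (221.67, 26.67).
ΣA = 50307.96 cm²
ΣAX̄ = (32000.00)(100.00) + (15707.96)(100.00) + (2600.00)(221.67) = 5347129.66 cm³
ΣAȲ = (32000.00)(80.00) + (15707.96)(202.44) + (2600.00)(26.67) = 5809274.12 cm³
X̄ = 5347129.66 / 50307.96 = 106.29 cm
Ȳ = 5809274.12 / 50307.96 = 115.47 cm

X̄ = 106.29 cm, Ȳ = 115.47 cm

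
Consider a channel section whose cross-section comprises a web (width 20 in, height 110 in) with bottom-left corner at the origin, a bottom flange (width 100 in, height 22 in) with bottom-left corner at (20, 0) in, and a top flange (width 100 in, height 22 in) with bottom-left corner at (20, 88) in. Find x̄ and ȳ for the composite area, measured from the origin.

web: A = 20 × 110 = 2200.00, centroid at (10.00, 55.00).
bottom flange: A = 100 × 22 = 2200.00, centroid at (70.00, 11.00).
top flange: A = 100 × 22 = 2200.00, centroid at (70.00, 99.00).
ΣA = 6600.00 in², ΣAx̄ = 330000.00 in³, ΣAȳ = 363000.00 in³.
x̄ = 330000.00/6600.00 = 50.00 in; ȳ = 363000.00/6600.00 = 55.00 in.

x̄ = 50.00 in, ȳ = 55.00 in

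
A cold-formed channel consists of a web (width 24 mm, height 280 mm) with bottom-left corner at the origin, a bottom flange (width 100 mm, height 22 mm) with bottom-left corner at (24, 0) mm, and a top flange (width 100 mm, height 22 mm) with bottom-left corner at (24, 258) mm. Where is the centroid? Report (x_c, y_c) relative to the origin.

web: A = 24 × 280 = 6720.00, centroid at (12.00, 140.00).
bottom flange: A = 100 × 22 = 2200.00, centroid at (74.00, 11.00).
top flange: A = 100 × 22 = 2200.00, centroid at (74.00, 269.00).
ΣA = 11120.00 mm²
ΣAx_c = (6720.00)(12.00) + (2200.00)(74.00) + (2200.00)(74.00) = 406240.00 mm³
ΣAy_c = (6720.00)(140.00) + (2200.00)(11.00) + (2200.00)(269.00) = 1556800.00 mm³
x_c = 406240.00 / 11120.00 = 36.53 mm
y_c = 1556800.00 / 11120.00 = 140.00 mm

x_c = 36.53 mm, y_c = 140.00 mm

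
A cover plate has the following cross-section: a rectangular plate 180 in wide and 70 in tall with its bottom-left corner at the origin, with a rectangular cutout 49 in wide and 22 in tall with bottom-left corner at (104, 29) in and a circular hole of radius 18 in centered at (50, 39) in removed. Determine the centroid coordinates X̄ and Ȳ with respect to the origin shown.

plate: A = 180 × 70 = 12600.00, centroid at (90.00, 35.00).
hole 1: A = −(49 × 22) = -1078.00, centroid at (128.50, 40.00).
hole 2: A = −π·18² = -1017.88, centroid at (50.00, 39.00).
ΣA = 10504.12 in², ΣAX̄ = 944583.20 in³, ΣAȲ = 358182.84 in³.
X̄ = 944583.20/10504.12 = 89.92 in; Ȳ = 358182.84/10504.12 = 34.10 in.

X̄ = 89.92 in, Ȳ = 34.10 in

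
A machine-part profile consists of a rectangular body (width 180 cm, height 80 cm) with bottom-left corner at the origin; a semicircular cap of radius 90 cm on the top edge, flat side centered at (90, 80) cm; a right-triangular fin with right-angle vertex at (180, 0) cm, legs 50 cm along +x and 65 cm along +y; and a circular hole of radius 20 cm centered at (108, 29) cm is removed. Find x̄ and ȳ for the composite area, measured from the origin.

Part | A | x̄ᵢ | ȳᵢ | A·x̄ᵢ | A·ȳᵢ
rectangular body | 14400.00 | 90.00 | 40.00 | 1296000.00 | 576000.00
semicircular top | 12723.45 | 90.00 | 118.20 | 1145110.52 | 1503876.02
triangular fin | 1625.00 | 196.67 | 21.67 | 319583.33 | 35208.33
hole | -1256.64 | 108.00 | 29.00 | -135716.80 | -36442.47
Σ | 27491.81 |  |  | 2624977.05 | 2078641.88
x̄ = 2624977.05 / 27491.81 = 95.48 cm
ȳ = 2078641.88 / 27491.81 = 75.61 cm

x̄ = 95.48 cm, ȳ = 75.61 cm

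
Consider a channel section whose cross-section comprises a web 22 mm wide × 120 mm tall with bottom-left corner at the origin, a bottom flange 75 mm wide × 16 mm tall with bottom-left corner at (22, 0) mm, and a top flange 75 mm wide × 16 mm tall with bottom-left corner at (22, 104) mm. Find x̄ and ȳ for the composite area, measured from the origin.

x̄ = 34.10 mm, ȳ = 60.00 mm

web: A = 22 × 120 = 2640.00, centroid at (11.00, 60.00).
bottom flange: A = 75 × 16 = 1200.00, centroid at (59.50, 8.00).
top flange: A = 75 × 16 = 1200.00, centroid at (59.50, 112.00).
ΣA = 5040.00 mm²
ΣAx̄ = (2640.00)(11.00) + (1200.00)(59.50) + (1200.00)(59.50) = 171840.00 mm³
ΣAȳ = (2640.00)(60.00) + (1200.00)(8.00) + (1200.00)(112.00) = 302400.00 mm³
x̄ = 171840.00 / 5040.00 = 34.10 mm
ȳ = 302400.00 / 5040.00 = 60.00 mm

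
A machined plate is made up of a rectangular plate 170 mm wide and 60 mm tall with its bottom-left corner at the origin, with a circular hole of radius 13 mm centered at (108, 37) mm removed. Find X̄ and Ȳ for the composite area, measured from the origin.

X̄ = 83.74 mm, Ȳ = 29.62 mm

plate: A = 170 × 60 = 10200.00, centroid at (85.00, 30.00).
hole: A = −π·13² = -530.93, centroid at (108.00, 37.00).
ΣA = 9669.07 mm²
ΣAX̄ = (10200.00)(85.00) + (-530.93)(108.00) = 809659.65 mm³
ΣAȲ = (10200.00)(30.00) + (-530.93)(37.00) = 286355.62 mm³
X̄ = 809659.65 / 9669.07 = 83.74 mm
Ȳ = 286355.62 / 9669.07 = 29.62 mm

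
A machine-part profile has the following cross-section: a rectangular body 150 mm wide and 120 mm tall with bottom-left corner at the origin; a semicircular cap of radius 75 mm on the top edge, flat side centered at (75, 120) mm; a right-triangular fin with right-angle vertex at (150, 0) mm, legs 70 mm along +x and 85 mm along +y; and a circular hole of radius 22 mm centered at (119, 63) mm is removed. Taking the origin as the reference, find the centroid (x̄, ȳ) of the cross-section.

x̄ = 82.98 mm, ȳ = 85.19 mm

rectangular body: A = 150 × 120 = 18000.00, centroid at (75.00, 60.00).
semicircular top: A = ½π·75² = 8835.73, centroid at (75.00, 151.83).
triangular fin: A = ½·70·85 = 2975.00, centroid at (173.33, 28.33).
hole: A = −π·22² = -1520.53, centroid at (119.00, 63.00).
ΣA = 28290.20 mm², ΣAx̄ = 2347403.20 mm³, ΣAȳ = 2410035.74 mm³.
x̄ = 2347403.20/28290.20 = 82.98 mm; ȳ = 2410035.74/28290.20 = 85.19 mm.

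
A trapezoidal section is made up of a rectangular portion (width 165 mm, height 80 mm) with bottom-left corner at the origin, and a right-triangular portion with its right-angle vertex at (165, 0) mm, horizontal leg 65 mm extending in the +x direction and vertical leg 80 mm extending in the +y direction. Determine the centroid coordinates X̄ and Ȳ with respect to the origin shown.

X̄ = 99.64 mm, Ȳ = 37.81 mm

Part | A | x̄ᵢ | ȳᵢ | A·x̄ᵢ | A·ȳᵢ
rectangular portion | 13200.00 | 82.50 | 40.00 | 1089000.00 | 528000.00
triangular portion | 2600.00 | 186.67 | 26.67 | 485333.33 | 69333.33
Σ | 15800.00 |  |  | 1574333.33 | 597333.33
X̄ = 1574333.33 / 15800.00 = 99.64 mm
Ȳ = 597333.33 / 15800.00 = 37.81 mm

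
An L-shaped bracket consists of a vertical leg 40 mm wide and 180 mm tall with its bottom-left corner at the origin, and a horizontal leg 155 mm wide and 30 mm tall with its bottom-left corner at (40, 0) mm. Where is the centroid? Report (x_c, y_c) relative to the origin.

x_c = 58.26 mm, y_c = 60.57 mm

vertical leg: A = 40 × 180 = 7200.00, centroid at (20.00, 90.00).
horizontal leg: A = 155 × 30 = 4650.00, centroid at (117.50, 15.00).
ΣA = 11850.00 mm², ΣAx_c = 690375.00 mm³, ΣAy_c = 717750.00 mm³.
x_c = 690375.00/11850.00 = 58.26 mm; y_c = 717750.00/11850.00 = 60.57 mm.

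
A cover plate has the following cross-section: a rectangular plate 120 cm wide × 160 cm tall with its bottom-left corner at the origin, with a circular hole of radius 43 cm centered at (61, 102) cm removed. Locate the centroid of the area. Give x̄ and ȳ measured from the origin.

plate: A = 120 × 160 = 19200.00, centroid at (60.00, 80.00).
hole: A = −π·43² = -5808.80, centroid at (61.00, 102.00).
ΣA = 13391.20 cm², ΣAx̄ = 797662.91 cm³, ΣAȳ = 943501.91 cm³.
x̄ = 797662.91/13391.20 = 59.57 cm; ȳ = 943501.91/13391.20 = 70.46 cm.

x̄ = 59.57 cm, ȳ = 70.46 cm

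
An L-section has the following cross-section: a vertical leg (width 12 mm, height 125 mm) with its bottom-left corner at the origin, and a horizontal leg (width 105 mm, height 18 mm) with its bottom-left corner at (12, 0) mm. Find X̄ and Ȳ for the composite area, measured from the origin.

X̄ = 38.62 mm, Ȳ = 32.67 mm

vertical leg: A = 12 × 125 = 1500.00, centroid at (6.00, 62.50).
horizontal leg: A = 105 × 18 = 1890.00, centroid at (64.50, 9.00).
ΣA = 3390.00 mm²
ΣAX̄ = (1500.00)(6.00) + (1890.00)(64.50) = 130905.00 mm³
ΣAȲ = (1500.00)(62.50) + (1890.00)(9.00) = 110760.00 mm³
X̄ = 130905.00 / 3390.00 = 38.62 mm
Ȳ = 110760.00 / 3390.00 = 32.67 mm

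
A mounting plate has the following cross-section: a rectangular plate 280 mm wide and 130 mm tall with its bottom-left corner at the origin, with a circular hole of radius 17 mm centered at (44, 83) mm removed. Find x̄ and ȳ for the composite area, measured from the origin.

plate: A = 280 × 130 = 36400.00, centroid at (140.00, 65.00).
hole: A = −π·17² = -907.92, centroid at (44.00, 83.00).
ΣA = 35492.08 mm², ΣAx̄ = 5056051.51 mm³, ΣAȳ = 2290642.62 mm³.
x̄ = 5056051.51/35492.08 = 142.46 mm; ȳ = 2290642.62/35492.08 = 64.54 mm.

x̄ = 142.46 mm, ȳ = 64.54 mm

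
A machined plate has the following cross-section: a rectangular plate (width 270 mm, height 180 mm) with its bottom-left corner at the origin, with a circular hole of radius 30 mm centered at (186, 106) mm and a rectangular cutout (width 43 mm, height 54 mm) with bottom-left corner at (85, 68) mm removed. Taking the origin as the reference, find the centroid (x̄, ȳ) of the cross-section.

x̄ = 133.20 mm, ȳ = 88.69 mm

Part | A | x̄ᵢ | ȳᵢ | A·x̄ᵢ | A·ȳᵢ
plate | 48600.00 | 135.00 | 90.00 | 6561000.00 | 4374000.00
hole 1 | -2827.43 | 186.00 | 106.00 | -525902.61 | -299707.94
hole 2 | -2322.00 | 106.50 | 95.00 | -247293.00 | -220590.00
Σ | 43450.57 |  |  | 5787804.39 | 3853702.06
x̄ = 5787804.39 / 43450.57 = 133.20 mm
ȳ = 3853702.06 / 43450.57 = 88.69 mm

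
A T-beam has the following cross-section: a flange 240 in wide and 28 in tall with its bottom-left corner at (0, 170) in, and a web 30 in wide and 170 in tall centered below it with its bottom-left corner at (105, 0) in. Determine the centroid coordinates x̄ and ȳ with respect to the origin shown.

web: A = 30 × 170 = 5100.00, centroid at (120.00, 85.00).
flange: A = 240 × 28 = 6720.00, centroid at (120.00, 184.00).
ΣA = 11820.00 in², ΣAx̄ = 1418400.00 in³, ΣAȳ = 1669980.00 in³.
x̄ = 1418400.00/11820.00 = 120.00 in; ȳ = 1669980.00/11820.00 = 141.28 in.

x̄ = 120.00 in, ȳ = 141.28 in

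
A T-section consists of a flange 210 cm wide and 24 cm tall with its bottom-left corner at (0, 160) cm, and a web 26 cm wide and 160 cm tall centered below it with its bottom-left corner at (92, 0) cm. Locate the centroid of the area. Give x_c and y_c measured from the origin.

web: A = 26 × 160 = 4160.00, centroid at (105.00, 80.00).
flange: A = 210 × 24 = 5040.00, centroid at (105.00, 172.00).
ΣA = 9200.00 cm², ΣAx_c = 966000.00 cm³, ΣAy_c = 1199680.00 cm³.
x_c = 966000.00/9200.00 = 105.00 cm; y_c = 1199680.00/9200.00 = 130.40 cm.

x_c = 105.00 cm, y_c = 130.40 cm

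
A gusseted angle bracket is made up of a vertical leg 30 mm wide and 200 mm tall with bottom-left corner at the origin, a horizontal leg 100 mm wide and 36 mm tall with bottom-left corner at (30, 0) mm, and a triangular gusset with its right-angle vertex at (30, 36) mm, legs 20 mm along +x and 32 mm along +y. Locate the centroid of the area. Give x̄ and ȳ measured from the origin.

x̄ = 39.29 mm, ȳ = 68.52 mm

vertical leg: A = 30 × 200 = 6000.00, centroid at (15.00, 100.00).
horizontal leg: A = 100 × 36 = 3600.00, centroid at (80.00, 18.00).
gusset: A = ½·20·32 = 320.00, centroid at (36.67, 46.67).
ΣA = 9920.00 mm², ΣAx̄ = 389733.33 mm³, ΣAȳ = 679733.33 mm³.
x̄ = 389733.33/9920.00 = 39.29 mm; ȳ = 679733.33/9920.00 = 68.52 mm.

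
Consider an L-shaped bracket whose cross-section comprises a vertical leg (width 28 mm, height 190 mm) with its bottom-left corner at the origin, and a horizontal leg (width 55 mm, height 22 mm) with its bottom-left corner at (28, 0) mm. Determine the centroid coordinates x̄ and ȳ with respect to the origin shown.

x̄ = 21.69 mm, ȳ = 79.43 mm

vertical leg: A = 28 × 190 = 5320.00, centroid at (14.00, 95.00).
horizontal leg: A = 55 × 22 = 1210.00, centroid at (55.50, 11.00).
ΣA = 6530.00 mm², ΣAx̄ = 141635.00 mm³, ΣAȳ = 518710.00 mm³.
x̄ = 141635.00/6530.00 = 21.69 mm; ȳ = 518710.00/6530.00 = 79.43 mm.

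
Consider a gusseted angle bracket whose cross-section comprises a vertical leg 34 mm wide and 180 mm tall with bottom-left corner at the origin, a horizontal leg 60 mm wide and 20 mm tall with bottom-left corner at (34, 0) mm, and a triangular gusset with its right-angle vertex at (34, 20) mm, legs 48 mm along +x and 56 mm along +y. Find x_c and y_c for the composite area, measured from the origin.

vertical leg: A = 34 × 180 = 6120.00, centroid at (17.00, 90.00).
horizontal leg: A = 60 × 20 = 1200.00, centroid at (64.00, 10.00).
gusset: A = ½·48·56 = 1344.00, centroid at (50.00, 38.67).
ΣA = 8664.00 mm², ΣAx_c = 248040.00 mm³, ΣAy_c = 614768.00 mm³.
x_c = 248040.00/8664.00 = 28.63 mm; y_c = 614768.00/8664.00 = 70.96 mm.

x_c = 28.63 mm, y_c = 70.96 mm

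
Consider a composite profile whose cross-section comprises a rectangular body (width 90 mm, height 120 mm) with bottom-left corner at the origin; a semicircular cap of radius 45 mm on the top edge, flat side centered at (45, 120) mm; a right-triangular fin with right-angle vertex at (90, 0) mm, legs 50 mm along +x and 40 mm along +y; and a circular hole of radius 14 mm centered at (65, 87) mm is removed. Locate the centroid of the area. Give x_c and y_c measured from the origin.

x_c = 48.44 mm, y_c = 73.11 mm

rectangular body: A = 90 × 120 = 10800.00, centroid at (45.00, 60.00).
semicircular top: A = ½π·45² = 3180.86, centroid at (45.00, 139.10).
triangular fin: A = ½·50·40 = 1000.00, centroid at (106.67, 13.33).
hole: A = −π·14² = -615.75, centroid at (65.00, 87.00).
ΣA = 14365.11 mm²
ΣAx_c = (10800.00)(45.00) + (3180.86)(45.00) + (1000.00)(106.67) + (-615.75)(65.00) = 695781.59 mm³
ΣAy_c = (10800.00)(60.00) + (3180.86)(139.10) + (1000.00)(13.33) + (-615.75)(87.00) = 1050216.40 mm³
x_c = 695781.59 / 14365.11 = 48.44 mm
y_c = 1050216.40 / 14365.11 = 73.11 mm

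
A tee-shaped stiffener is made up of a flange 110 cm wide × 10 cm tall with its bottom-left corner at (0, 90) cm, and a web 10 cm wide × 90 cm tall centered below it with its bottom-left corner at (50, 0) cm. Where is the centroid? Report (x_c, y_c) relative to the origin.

x_c = 55.00 cm, y_c = 72.50 cm

web: A = 10 × 90 = 900.00, centroid at (55.00, 45.00).
flange: A = 110 × 10 = 1100.00, centroid at (55.00, 95.00).
ΣA = 2000.00 cm²
ΣAx_c = (900.00)(55.00) + (1100.00)(55.00) = 110000.00 cm³
ΣAy_c = (900.00)(45.00) + (1100.00)(95.00) = 145000.00 cm³
x_c = 110000.00 / 2000.00 = 55.00 cm
y_c = 145000.00 / 2000.00 = 72.50 cm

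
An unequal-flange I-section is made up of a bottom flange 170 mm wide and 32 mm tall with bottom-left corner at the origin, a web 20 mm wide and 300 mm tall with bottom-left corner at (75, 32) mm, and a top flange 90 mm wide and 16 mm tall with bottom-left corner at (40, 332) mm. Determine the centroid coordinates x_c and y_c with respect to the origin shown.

bottom flange: A = 170 × 32 = 5440.00, centroid at (85.00, 16.00).
web: A = 20 × 300 = 6000.00, centroid at (85.00, 182.00).
top flange: A = 90 × 16 = 1440.00, centroid at (85.00, 340.00).
ΣA = 12880.00 mm², ΣAx_c = 1094800.00 mm³, ΣAy_c = 1668640.00 mm³.
x_c = 1094800.00/12880.00 = 85.00 mm; y_c = 1668640.00/12880.00 = 129.55 mm.

x_c = 85.00 mm, y_c = 129.55 mm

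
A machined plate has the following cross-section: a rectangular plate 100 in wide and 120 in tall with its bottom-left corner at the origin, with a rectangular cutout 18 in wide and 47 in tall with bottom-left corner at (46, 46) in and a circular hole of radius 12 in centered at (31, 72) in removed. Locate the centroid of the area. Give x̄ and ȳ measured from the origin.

plate: A = 100 × 120 = 12000.00, centroid at (50.00, 60.00).
hole 1: A = −(18 × 47) = -846.00, centroid at (55.00, 69.50).
hole 2: A = −π·12² = -452.39, centroid at (31.00, 72.00).
ΣA = 10701.61 in², ΣAx̄ = 539445.93 in³, ΣAȳ = 628630.97 in³.
x̄ = 539445.93/10701.61 = 50.41 in; ȳ = 628630.97/10701.61 = 58.74 in.

x̄ = 50.41 in, ȳ = 58.74 in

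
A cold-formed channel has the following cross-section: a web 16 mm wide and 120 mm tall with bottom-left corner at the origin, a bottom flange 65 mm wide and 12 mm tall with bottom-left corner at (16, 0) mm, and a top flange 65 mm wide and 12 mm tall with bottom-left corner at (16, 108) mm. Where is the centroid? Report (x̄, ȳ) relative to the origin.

x̄ = 26.16 mm, ȳ = 60.00 mm

Part | A | x̄ᵢ | ȳᵢ | A·x̄ᵢ | A·ȳᵢ
web | 1920.00 | 8.00 | 60.00 | 15360.00 | 115200.00
bottom flange | 780.00 | 48.50 | 6.00 | 37830.00 | 4680.00
top flange | 780.00 | 48.50 | 114.00 | 37830.00 | 88920.00
Σ | 3480.00 |  |  | 91020.00 | 208800.00
x̄ = 91020.00 / 3480.00 = 26.16 mm
ȳ = 208800.00 / 3480.00 = 60.00 mm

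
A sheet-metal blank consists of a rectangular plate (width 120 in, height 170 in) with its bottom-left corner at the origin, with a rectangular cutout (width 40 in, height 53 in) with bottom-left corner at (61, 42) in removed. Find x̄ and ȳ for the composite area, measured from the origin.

plate: A = 120 × 170 = 20400.00, centroid at (60.00, 85.00).
hole: A = −(40 × 53) = -2120.00, centroid at (81.00, 68.50).
ΣA = 18280.00 in², ΣAx̄ = 1052280.00 in³, ΣAȳ = 1588780.00 in³.
x̄ = 1052280.00/18280.00 = 57.56 in; ȳ = 1588780.00/18280.00 = 86.91 in.

x̄ = 57.56 in, ȳ = 86.91 in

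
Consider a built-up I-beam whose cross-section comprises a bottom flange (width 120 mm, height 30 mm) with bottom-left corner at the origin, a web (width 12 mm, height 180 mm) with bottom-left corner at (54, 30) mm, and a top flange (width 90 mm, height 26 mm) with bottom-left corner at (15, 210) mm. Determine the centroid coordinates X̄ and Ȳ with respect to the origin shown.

X̄ = 60.00 mm, Ȳ = 103.09 mm

Part | A | x̄ᵢ | ȳᵢ | A·x̄ᵢ | A·ȳᵢ
bottom flange | 3600.00 | 60.00 | 15.00 | 216000.00 | 54000.00
web | 2160.00 | 60.00 | 120.00 | 129600.00 | 259200.00
top flange | 2340.00 | 60.00 | 223.00 | 140400.00 | 521820.00
Σ | 8100.00 |  |  | 486000.00 | 835020.00
X̄ = 486000.00 / 8100.00 = 60.00 mm
Ȳ = 835020.00 / 8100.00 = 103.09 mm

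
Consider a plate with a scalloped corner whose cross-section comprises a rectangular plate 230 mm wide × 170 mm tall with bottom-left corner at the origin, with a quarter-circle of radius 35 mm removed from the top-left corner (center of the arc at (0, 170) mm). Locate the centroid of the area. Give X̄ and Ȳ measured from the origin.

X̄ = 117.53 mm, Ȳ = 83.23 mm

plate: A = 230 × 170 = 39100.00, centroid at (115.00, 85.00).
removed quarter-circle: A = −¼π·35² = -962.11, centroid at (14.85, 155.15).
ΣA = 38137.89 mm²
ΣAX̄ = (39100.00)(115.00) + (-962.11)(14.85) = 4482208.33 mm³
ΣAȲ = (39100.00)(85.00) + (-962.11)(155.15) = 3174232.50 mm³
X̄ = 4482208.33 / 38137.89 = 117.53 mm
Ȳ = 3174232.50 / 38137.89 = 83.23 mm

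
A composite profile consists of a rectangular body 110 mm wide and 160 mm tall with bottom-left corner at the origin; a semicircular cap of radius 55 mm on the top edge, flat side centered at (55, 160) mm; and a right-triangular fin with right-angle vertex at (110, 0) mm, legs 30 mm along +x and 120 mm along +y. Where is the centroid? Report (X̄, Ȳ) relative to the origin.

X̄ = 59.84 mm, Ȳ = 97.35 mm

rectangular body: A = 110 × 160 = 17600.00, centroid at (55.00, 80.00).
semicircular top: A = ½π·55² = 4751.66, centroid at (55.00, 183.34).
triangular fin: A = ½·30·120 = 1800.00, centroid at (120.00, 40.00).
ΣA = 24151.66 mm², ΣAX̄ = 1445341.24 mm³, ΣAȲ = 2351182.09 mm³.
X̄ = 1445341.24/24151.66 = 59.84 mm; Ȳ = 2351182.09/24151.66 = 97.35 mm.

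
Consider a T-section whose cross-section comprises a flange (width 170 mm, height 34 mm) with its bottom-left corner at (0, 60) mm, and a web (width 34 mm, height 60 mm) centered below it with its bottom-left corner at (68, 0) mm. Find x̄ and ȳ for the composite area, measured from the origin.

web: A = 34 × 60 = 2040.00, centroid at (85.00, 30.00).
flange: A = 170 × 34 = 5780.00, centroid at (85.00, 77.00).
ΣA = 7820.00 mm²
ΣAx̄ = (2040.00)(85.00) + (5780.00)(85.00) = 664700.00 mm³
ΣAȳ = (2040.00)(30.00) + (5780.00)(77.00) = 506260.00 mm³
x̄ = 664700.00 / 7820.00 = 85.00 mm
ȳ = 506260.00 / 7820.00 = 64.74 mm

x̄ = 85.00 mm, ȳ = 64.74 mm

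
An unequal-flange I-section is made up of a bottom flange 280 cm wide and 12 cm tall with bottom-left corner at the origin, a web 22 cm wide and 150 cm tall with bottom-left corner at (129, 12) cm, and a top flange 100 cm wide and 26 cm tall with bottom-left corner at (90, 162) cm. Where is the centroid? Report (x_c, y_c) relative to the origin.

bottom flange: A = 280 × 12 = 3360.00, centroid at (140.00, 6.00).
web: A = 22 × 150 = 3300.00, centroid at (140.00, 87.00).
top flange: A = 100 × 26 = 2600.00, centroid at (140.00, 175.00).
ΣA = 9260.00 cm², ΣAx_c = 1296400.00 cm³, ΣAy_c = 762260.00 cm³.
x_c = 1296400.00/9260.00 = 140.00 cm; y_c = 762260.00/9260.00 = 82.32 cm.

x_c = 140.00 cm, y_c = 82.32 cm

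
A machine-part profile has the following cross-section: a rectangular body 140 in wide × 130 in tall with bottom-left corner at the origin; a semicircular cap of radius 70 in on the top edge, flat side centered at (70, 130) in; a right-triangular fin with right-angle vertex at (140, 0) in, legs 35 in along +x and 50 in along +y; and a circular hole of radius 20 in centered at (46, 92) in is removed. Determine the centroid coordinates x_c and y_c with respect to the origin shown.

Part | A | x̄ᵢ | ȳᵢ | A·x̄ᵢ | A·ȳᵢ
rectangular body | 18200.00 | 70.00 | 65.00 | 1274000.00 | 1183000.00
semicircular top | 7696.90 | 70.00 | 159.71 | 538783.14 | 1229263.93
triangular fin | 875.00 | 151.67 | 16.67 | 132708.33 | 14583.33
hole | -1256.64 | 46.00 | 92.00 | -57805.30 | -115610.61
Σ | 25515.26 |  |  | 1887686.17 | 2311236.65
x_c = 1887686.17 / 25515.26 = 73.98 in
y_c = 2311236.65 / 25515.26 = 90.58 in

x_c = 73.98 in, y_c = 90.58 in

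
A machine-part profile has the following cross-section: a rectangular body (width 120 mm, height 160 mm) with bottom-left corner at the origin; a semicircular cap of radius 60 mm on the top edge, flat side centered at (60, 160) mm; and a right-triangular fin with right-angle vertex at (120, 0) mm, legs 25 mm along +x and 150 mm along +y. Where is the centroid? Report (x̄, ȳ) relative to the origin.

Part | A | x̄ᵢ | ȳᵢ | A·x̄ᵢ | A·ȳᵢ
rectangular body | 19200.00 | 60.00 | 80.00 | 1152000.00 | 1536000.00
semicircular top | 5654.87 | 60.00 | 185.46 | 339292.01 | 1048778.68
triangular fin | 1875.00 | 128.33 | 50.00 | 240625.00 | 93750.00
Σ | 26729.87 |  |  | 1731917.01 | 2678528.68
x̄ = 1731917.01 / 26729.87 = 64.79 mm
ȳ = 2678528.68 / 26729.87 = 100.21 mm

x̄ = 64.79 mm, ȳ = 100.21 mm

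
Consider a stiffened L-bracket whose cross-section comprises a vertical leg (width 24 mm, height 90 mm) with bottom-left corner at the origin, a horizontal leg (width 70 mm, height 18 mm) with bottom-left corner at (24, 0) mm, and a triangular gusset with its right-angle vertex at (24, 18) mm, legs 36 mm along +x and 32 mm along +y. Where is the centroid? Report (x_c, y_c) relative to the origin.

vertical leg: A = 24 × 90 = 2160.00, centroid at (12.00, 45.00).
horizontal leg: A = 70 × 18 = 1260.00, centroid at (59.00, 9.00).
gusset: A = ½·36·32 = 576.00, centroid at (36.00, 28.67).
ΣA = 3996.00 mm², ΣAx_c = 120996.00 mm³, ΣAy_c = 125052.00 mm³.
x_c = 120996.00/3996.00 = 30.28 mm; y_c = 125052.00/3996.00 = 31.29 mm.

x_c = 30.28 mm, y_c = 31.29 mm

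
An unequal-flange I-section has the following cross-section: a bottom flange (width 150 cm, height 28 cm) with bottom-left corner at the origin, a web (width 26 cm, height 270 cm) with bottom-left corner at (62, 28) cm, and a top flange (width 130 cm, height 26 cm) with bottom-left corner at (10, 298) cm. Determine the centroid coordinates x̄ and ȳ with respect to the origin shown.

Part | A | x̄ᵢ | ȳᵢ | A·x̄ᵢ | A·ȳᵢ
bottom flange | 4200.00 | 75.00 | 14.00 | 315000.00 | 58800.00
web | 7020.00 | 75.00 | 163.00 | 526500.00 | 1144260.00
top flange | 3380.00 | 75.00 | 311.00 | 253500.00 | 1051180.00
Σ | 14600.00 |  |  | 1095000.00 | 2254240.00
x̄ = 1095000.00 / 14600.00 = 75.00 cm
ȳ = 2254240.00 / 14600.00 = 154.40 cm

x̄ = 75.00 cm, ȳ = 154.40 cm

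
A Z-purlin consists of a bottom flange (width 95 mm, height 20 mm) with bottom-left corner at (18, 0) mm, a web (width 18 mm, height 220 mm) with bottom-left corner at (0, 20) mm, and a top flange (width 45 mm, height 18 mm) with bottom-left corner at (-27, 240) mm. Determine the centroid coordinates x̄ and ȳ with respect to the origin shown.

x̄ = 23.46 mm, ȳ = 110.27 mm

bottom flange: A = 95 × 20 = 1900.00, centroid at (65.50, 10.00).
web: A = 18 × 220 = 3960.00, centroid at (9.00, 130.00).
top flange: A = 45 × 18 = 810.00, centroid at (-4.50, 249.00).
ΣA = 6670.00 mm²
ΣAx̄ = (1900.00)(65.50) + (3960.00)(9.00) + (810.00)(-4.50) = 156445.00 mm³
ΣAȳ = (1900.00)(10.00) + (3960.00)(130.00) + (810.00)(249.00) = 735490.00 mm³
x̄ = 156445.00 / 6670.00 = 23.46 mm
ȳ = 735490.00 / 6670.00 = 110.27 mm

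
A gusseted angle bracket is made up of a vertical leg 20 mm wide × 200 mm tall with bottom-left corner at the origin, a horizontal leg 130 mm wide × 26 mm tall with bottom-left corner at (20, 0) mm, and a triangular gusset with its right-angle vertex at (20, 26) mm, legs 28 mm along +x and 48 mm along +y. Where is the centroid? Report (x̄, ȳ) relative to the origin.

vertical leg: A = 20 × 200 = 4000.00, centroid at (10.00, 100.00).
horizontal leg: A = 130 × 26 = 3380.00, centroid at (85.00, 13.00).
gusset: A = ½·28·48 = 672.00, centroid at (29.33, 42.00).
ΣA = 8052.00 mm², ΣAx̄ = 347012.00 mm³, ΣAȳ = 472164.00 mm³.
x̄ = 347012.00/8052.00 = 43.10 mm; ȳ = 472164.00/8052.00 = 58.64 mm.

x̄ = 43.10 mm, ȳ = 58.64 mm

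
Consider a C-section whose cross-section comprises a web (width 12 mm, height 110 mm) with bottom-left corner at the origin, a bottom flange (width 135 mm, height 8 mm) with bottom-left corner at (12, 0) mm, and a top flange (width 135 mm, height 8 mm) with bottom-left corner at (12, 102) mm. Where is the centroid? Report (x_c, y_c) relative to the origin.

x_c = 51.62 mm, y_c = 55.00 mm

web: A = 12 × 110 = 1320.00, centroid at (6.00, 55.00).
bottom flange: A = 135 × 8 = 1080.00, centroid at (79.50, 4.00).
top flange: A = 135 × 8 = 1080.00, centroid at (79.50, 106.00).
ΣA = 3480.00 mm², ΣAx_c = 179640.00 mm³, ΣAy_c = 191400.00 mm³.
x_c = 179640.00/3480.00 = 51.62 mm; y_c = 191400.00/3480.00 = 55.00 mm.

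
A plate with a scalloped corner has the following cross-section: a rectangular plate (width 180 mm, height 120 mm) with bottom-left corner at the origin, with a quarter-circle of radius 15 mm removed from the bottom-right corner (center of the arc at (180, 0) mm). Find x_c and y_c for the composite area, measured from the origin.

plate: A = 180 × 120 = 21600.00, centroid at (90.00, 60.00).
removed quarter-circle: A = −¼π·15² = -176.71, centroid at (173.63, 6.37).
ΣA = 21423.29 mm²
ΣAx_c = (21600.00)(90.00) + (-176.71)(173.63) = 1913316.37 mm³
ΣAy_c = (21600.00)(60.00) + (-176.71)(6.37) = 1294875.00 mm³
x_c = 1913316.37 / 21423.29 = 89.31 mm
y_c = 1294875.00 / 21423.29 = 60.44 mm

x_c = 89.31 mm, y_c = 60.44 mm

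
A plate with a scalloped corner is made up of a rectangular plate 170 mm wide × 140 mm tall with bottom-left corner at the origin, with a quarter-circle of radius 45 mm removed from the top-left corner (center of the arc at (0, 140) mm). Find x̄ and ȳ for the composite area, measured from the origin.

x̄ = 89.72 mm, ȳ = 66.35 mm

Part | A | x̄ᵢ | ȳᵢ | A·x̄ᵢ | A·ȳᵢ
plate | 23800.00 | 85.00 | 70.00 | 2023000.00 | 1666000.00
removed quarter-circle | -1590.43 | 19.10 | 120.90 | -30375.00 | -192285.38
Σ | 22209.57 |  |  | 1992625.00 | 1473714.62
x̄ = 1992625.00 / 22209.57 = 89.72 mm
ȳ = 1473714.62 / 22209.57 = 66.35 mm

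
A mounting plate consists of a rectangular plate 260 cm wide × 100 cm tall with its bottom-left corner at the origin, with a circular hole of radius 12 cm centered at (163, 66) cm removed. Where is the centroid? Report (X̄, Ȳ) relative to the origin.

X̄ = 129.42 cm, Ȳ = 49.72 cm

Part | A | x̄ᵢ | ȳᵢ | A·x̄ᵢ | A·ȳᵢ
plate | 26000.00 | 130.00 | 50.00 | 3380000.00 | 1300000.00
hole | -452.39 | 163.00 | 66.00 | -73739.46 | -29857.70
Σ | 25547.61 |  |  | 3306260.54 | 1270142.30
X̄ = 3306260.54 / 25547.61 = 129.42 cm
Ȳ = 1270142.30 / 25547.61 = 49.72 cm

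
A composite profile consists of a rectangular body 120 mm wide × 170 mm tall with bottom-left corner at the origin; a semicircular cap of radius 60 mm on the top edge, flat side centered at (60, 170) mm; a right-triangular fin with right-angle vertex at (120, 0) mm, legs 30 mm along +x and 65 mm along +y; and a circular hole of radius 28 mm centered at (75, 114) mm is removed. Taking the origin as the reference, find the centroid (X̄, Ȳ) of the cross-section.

X̄ = 61.27 mm, Ȳ = 105.01 mm

rectangular body: A = 120 × 170 = 20400.00, centroid at (60.00, 85.00).
semicircular top: A = ½π·60² = 5654.87, centroid at (60.00, 195.46).
triangular fin: A = ½·30·65 = 975.00, centroid at (130.00, 21.67).
hole: A = −π·28² = -2463.01, centroid at (75.00, 114.00).
ΣA = 24566.86 mm²
ΣAX̄ = (20400.00)(60.00) + (5654.87)(60.00) + (975.00)(130.00) + (-2463.01)(75.00) = 1505316.36 mm³
ΣAȲ = (20400.00)(85.00) + (5654.87)(195.46) + (975.00)(21.67) + (-2463.01)(114.00) = 2579669.37 mm³
X̄ = 1505316.36 / 24566.86 = 61.27 mm
Ȳ = 2579669.37 / 24566.86 = 105.01 mm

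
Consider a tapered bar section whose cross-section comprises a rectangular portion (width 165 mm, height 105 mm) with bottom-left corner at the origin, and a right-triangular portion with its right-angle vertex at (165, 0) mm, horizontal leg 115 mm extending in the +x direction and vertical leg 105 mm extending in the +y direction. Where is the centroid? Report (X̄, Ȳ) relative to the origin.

rectangular portion: A = 165 × 105 = 17325.00, centroid at (82.50, 52.50).
triangular portion: A = ½·115·105 = 6037.50, centroid at (203.33, 35.00).
ΣA = 23362.50 mm²
ΣAX̄ = (17325.00)(82.50) + (6037.50)(203.33) = 2656937.50 mm³
ΣAȲ = (17325.00)(52.50) + (6037.50)(35.00) = 1120875.00 mm³
X̄ = 2656937.50 / 23362.50 = 113.73 mm
Ȳ = 1120875.00 / 23362.50 = 47.98 mm

X̄ = 113.73 mm, Ȳ = 47.98 mm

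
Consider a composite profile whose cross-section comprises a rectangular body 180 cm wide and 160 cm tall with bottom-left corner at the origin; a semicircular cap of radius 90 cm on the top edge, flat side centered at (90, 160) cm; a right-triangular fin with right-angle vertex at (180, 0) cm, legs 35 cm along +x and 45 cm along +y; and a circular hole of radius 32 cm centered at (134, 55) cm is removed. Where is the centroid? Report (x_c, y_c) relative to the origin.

x_c = 88.43 cm, y_c = 119.22 cm

rectangular body: A = 180 × 160 = 28800.00, centroid at (90.00, 80.00).
semicircular top: A = ½π·90² = 12723.45, centroid at (90.00, 198.20).
triangular fin: A = ½·35·45 = 787.50, centroid at (191.67, 15.00).
hole: A = −π·32² = -3216.99, centroid at (134.00, 55.00).
ΣA = 39093.96 cm²
ΣAx_c = (28800.00)(90.00) + (12723.45)(90.00) + (787.50)(191.67) + (-3216.99)(134.00) = 3456971.24 cm³
ΣAy_c = (28800.00)(80.00) + (12723.45)(198.20) + (787.50)(15.00) + (-3216.99)(55.00) = 4660630.04 cm³
x_c = 3456971.24 / 39093.96 = 88.43 cm
y_c = 4660630.04 / 39093.96 = 119.22 cm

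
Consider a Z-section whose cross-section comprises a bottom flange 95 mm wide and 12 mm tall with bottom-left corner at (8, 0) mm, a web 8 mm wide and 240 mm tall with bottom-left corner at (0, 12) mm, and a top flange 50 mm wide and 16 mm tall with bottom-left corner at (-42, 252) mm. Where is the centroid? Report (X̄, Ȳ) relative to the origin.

Part | A | x̄ᵢ | ȳᵢ | A·x̄ᵢ | A·ȳᵢ
bottom flange | 1140.00 | 55.50 | 6.00 | 63270.00 | 6840.00
web | 1920.00 | 4.00 | 132.00 | 7680.00 | 253440.00
top flange | 800.00 | -17.00 | 260.00 | -13600.00 | 208000.00
Σ | 3860.00 |  |  | 57350.00 | 468280.00
X̄ = 57350.00 / 3860.00 = 14.86 mm
Ȳ = 468280.00 / 3860.00 = 121.32 mm

X̄ = 14.86 mm, Ȳ = 121.32 mm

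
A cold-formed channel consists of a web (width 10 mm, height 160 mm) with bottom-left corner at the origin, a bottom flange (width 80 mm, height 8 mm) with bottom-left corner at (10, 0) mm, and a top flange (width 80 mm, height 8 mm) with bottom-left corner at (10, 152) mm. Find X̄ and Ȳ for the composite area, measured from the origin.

web: A = 10 × 160 = 1600.00, centroid at (5.00, 80.00).
bottom flange: A = 80 × 8 = 640.00, centroid at (50.00, 4.00).
top flange: A = 80 × 8 = 640.00, centroid at (50.00, 156.00).
ΣA = 2880.00 mm²
ΣAX̄ = (1600.00)(5.00) + (640.00)(50.00) + (640.00)(50.00) = 72000.00 mm³
ΣAȲ = (1600.00)(80.00) + (640.00)(4.00) + (640.00)(156.00) = 230400.00 mm³
X̄ = 72000.00 / 2880.00 = 25.00 mm
Ȳ = 230400.00 / 2880.00 = 80.00 mm

X̄ = 25.00 mm, Ȳ = 80.00 mm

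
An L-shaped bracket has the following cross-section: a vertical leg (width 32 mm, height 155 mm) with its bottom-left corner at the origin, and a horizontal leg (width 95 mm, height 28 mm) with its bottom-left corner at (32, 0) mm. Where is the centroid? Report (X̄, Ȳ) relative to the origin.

X̄ = 38.17 mm, Ȳ = 55.33 mm

vertical leg: A = 32 × 155 = 4960.00, centroid at (16.00, 77.50).
horizontal leg: A = 95 × 28 = 2660.00, centroid at (79.50, 14.00).
ΣA = 7620.00 mm²
ΣAX̄ = (4960.00)(16.00) + (2660.00)(79.50) = 290830.00 mm³
ΣAȲ = (4960.00)(77.50) + (2660.00)(14.00) = 421640.00 mm³
X̄ = 290830.00 / 7620.00 = 38.17 mm
Ȳ = 421640.00 / 7620.00 = 55.33 mm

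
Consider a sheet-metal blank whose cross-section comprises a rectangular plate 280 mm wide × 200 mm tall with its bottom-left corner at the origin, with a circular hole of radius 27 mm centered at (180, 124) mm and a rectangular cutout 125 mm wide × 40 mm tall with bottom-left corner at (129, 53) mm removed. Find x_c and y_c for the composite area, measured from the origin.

plate: A = 280 × 200 = 56000.00, centroid at (140.00, 100.00).
hole 1: A = −π·27² = -2290.22, centroid at (180.00, 124.00).
hole 2: A = −(125 × 40) = -5000.00, centroid at (191.50, 73.00).
ΣA = 48709.78 mm²
ΣAx_c = (56000.00)(140.00) + (-2290.22)(180.00) + (-5000.00)(191.50) = 6470260.21 mm³
ΣAy_c = (56000.00)(100.00) + (-2290.22)(124.00) + (-5000.00)(73.00) = 4951012.59 mm³
x_c = 6470260.21 / 48709.78 = 132.83 mm
y_c = 4951012.59 / 48709.78 = 101.64 mm

x_c = 132.83 mm, y_c = 101.64 mm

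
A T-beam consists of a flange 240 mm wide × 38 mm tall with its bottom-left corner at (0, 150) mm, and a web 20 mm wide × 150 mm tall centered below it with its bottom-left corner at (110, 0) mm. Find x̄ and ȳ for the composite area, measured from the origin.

x̄ = 120.00 mm, ȳ = 145.73 mm

web: A = 20 × 150 = 3000.00, centroid at (120.00, 75.00).
flange: A = 240 × 38 = 9120.00, centroid at (120.00, 169.00).
ΣA = 12120.00 mm²
ΣAx̄ = (3000.00)(120.00) + (9120.00)(120.00) = 1454400.00 mm³
ΣAȳ = (3000.00)(75.00) + (9120.00)(169.00) = 1766280.00 mm³
x̄ = 1454400.00 / 12120.00 = 120.00 mm
ȳ = 1766280.00 / 12120.00 = 145.73 mm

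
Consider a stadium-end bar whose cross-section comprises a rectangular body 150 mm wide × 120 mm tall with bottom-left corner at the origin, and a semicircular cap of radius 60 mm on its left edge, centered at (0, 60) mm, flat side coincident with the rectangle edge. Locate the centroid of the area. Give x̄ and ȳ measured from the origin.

x̄ = 50.98 mm, ȳ = 60.00 mm

Part | A | x̄ᵢ | ȳᵢ | A·x̄ᵢ | A·ȳᵢ
rectangular body | 18000.00 | 75.00 | 60.00 | 1350000.00 | 1080000.00
semicircular end | 5654.87 | -25.46 | 60.00 | -144000.00 | 339292.01
Σ | 23654.87 |  |  | 1206000.00 | 1419292.01
x̄ = 1206000.00 / 23654.87 = 50.98 mm
ȳ = 1419292.01 / 23654.87 = 60.00 mm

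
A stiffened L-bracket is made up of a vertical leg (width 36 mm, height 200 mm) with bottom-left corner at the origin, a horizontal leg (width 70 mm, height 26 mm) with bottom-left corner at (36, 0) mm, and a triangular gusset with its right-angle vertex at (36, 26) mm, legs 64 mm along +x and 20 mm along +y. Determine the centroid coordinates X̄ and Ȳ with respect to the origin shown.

X̄ = 30.59 mm, Ȳ = 79.15 mm

vertical leg: A = 36 × 200 = 7200.00, centroid at (18.00, 100.00).
horizontal leg: A = 70 × 26 = 1820.00, centroid at (71.00, 13.00).
gusset: A = ½·64·20 = 640.00, centroid at (57.33, 32.67).
ΣA = 9660.00 mm², ΣAX̄ = 295513.33 mm³, ΣAȲ = 764566.67 mm³.
X̄ = 295513.33/9660.00 = 30.59 mm; Ȳ = 764566.67/9660.00 = 79.15 mm.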